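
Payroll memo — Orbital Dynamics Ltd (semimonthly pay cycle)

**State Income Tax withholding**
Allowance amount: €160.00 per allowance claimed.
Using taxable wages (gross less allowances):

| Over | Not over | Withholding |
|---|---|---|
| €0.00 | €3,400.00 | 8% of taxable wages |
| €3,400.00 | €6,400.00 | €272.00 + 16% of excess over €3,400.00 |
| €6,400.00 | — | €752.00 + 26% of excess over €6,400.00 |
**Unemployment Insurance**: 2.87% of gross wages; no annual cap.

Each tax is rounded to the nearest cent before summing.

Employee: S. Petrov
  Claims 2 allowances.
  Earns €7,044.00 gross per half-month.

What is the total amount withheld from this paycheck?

State Income Tax: taxable = €7,044.00 − 2×€160.00 = €6,724.00
  €752.00 + 26% × (€6,724.00 − €6,400.00) = €752.00 + 26% × €324.00 = €836.24
Unemployment Insurance: 2.87% × €7,044.00 = €202.16
Total: €836.24 + €202.16 = €1,038.40

€1,038.40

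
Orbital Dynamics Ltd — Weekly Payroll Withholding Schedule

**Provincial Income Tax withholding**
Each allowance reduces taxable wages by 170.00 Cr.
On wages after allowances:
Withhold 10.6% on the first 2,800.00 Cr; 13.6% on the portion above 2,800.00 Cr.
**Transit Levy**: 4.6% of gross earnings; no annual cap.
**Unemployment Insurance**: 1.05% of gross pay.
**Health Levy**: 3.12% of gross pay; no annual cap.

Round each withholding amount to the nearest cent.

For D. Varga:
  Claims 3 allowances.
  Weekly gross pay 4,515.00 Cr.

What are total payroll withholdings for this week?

Provincial Income Tax: taxable = 4,515.00 Cr − 3×170.00 Cr = 4,005.00 Cr
  296.80 Cr + 13.6% × (4,005.00 Cr − 2,800.00 Cr) = 296.80 Cr + 13.6% × 1,205.00 Cr = 460.68 Cr
Transit Levy: 4.6% × 4,515.00 Cr = 207.69 Cr
Unemployment Insurance: 1.05% × 4,515.00 Cr = 47.41 Cr
Health Levy: 3.12% × 4,515.00 Cr = 140.87 Cr
Total: 460.68 Cr + 207.69 Cr + 47.41 Cr + 140.87 Cr = 856.65 Cr

856.65 Cr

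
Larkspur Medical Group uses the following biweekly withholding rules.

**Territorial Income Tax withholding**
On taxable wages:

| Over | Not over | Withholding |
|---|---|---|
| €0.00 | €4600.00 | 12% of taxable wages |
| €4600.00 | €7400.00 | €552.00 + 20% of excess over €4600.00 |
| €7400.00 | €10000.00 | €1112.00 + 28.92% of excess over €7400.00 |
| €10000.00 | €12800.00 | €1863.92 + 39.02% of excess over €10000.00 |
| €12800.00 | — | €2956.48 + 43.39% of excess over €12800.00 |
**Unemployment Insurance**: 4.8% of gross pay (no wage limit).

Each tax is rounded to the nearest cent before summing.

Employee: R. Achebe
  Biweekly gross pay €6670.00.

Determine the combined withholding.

Territorial Income Tax: taxable = €6670.00
  €552.00 + 20% × (€6670.00 − €4600.00) = €552.00 + 20% × €2070.00 = €966.00
Unemployment Insurance: 4.8% × €6670.00 = €320.16
Total: €966.00 + €320.16 = €1286.16

€1286.16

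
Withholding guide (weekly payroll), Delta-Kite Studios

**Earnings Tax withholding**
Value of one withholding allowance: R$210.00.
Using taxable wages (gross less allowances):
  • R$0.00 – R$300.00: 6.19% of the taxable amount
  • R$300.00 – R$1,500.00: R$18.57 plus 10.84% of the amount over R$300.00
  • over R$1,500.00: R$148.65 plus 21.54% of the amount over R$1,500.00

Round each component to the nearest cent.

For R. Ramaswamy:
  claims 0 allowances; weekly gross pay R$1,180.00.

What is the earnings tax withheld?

R$113.96

Earnings Tax: taxable = R$1,180.00
  R$18.57 + 10.84% × (R$1,180.00 − R$300.00) = R$18.57 + 10.84% × R$880.00 = R$113.96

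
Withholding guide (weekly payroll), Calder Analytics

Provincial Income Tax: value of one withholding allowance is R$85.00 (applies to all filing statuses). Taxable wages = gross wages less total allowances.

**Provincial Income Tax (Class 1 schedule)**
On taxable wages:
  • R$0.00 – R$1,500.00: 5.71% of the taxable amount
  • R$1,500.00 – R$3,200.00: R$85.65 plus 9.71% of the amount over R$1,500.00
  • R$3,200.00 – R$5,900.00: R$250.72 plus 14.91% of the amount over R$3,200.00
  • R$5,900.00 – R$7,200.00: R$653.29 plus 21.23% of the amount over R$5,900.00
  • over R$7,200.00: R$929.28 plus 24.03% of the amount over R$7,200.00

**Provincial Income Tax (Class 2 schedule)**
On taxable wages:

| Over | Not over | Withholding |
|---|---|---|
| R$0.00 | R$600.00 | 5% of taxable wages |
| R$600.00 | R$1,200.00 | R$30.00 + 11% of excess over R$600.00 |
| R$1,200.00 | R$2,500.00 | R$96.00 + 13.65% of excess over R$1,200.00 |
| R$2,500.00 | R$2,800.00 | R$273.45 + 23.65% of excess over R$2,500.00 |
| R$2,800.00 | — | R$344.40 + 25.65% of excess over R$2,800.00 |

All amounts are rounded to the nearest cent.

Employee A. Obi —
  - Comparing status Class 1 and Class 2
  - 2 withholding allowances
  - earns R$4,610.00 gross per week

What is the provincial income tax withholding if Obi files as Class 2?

R$765.06

Provincial Income Tax (Class 2): taxable = R$4,610.00 − 2×R$85.00 = R$4,440.00
  R$344.40 + 25.65% × (R$4,440.00 − R$2,800.00) = R$344.40 + 25.65% × R$1,640.00 = R$765.06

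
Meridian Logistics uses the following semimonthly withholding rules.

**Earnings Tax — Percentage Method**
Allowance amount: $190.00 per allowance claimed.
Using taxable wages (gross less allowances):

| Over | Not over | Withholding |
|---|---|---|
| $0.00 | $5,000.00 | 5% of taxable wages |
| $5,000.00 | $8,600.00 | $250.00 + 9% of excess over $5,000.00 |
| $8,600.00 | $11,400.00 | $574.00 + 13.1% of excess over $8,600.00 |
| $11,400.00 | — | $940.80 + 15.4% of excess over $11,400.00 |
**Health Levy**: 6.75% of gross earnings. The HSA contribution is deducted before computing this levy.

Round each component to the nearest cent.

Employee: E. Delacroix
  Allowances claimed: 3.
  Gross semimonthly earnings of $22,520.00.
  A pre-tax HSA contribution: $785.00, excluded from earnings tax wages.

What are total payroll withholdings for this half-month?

$3,911.72

Earnings Tax: taxable = $22,520.00 − $785.00 − 3×$190.00 = $21,165.00
  $940.80 + 15.4% × ($21,165.00 − $11,400.00) = $940.80 + 15.4% × $9,765.00 = $2,444.61
Health Levy: 6.75% × $21,735.00 = $1,467.11
Total: $2,444.61 + $1,467.11 = $3,911.72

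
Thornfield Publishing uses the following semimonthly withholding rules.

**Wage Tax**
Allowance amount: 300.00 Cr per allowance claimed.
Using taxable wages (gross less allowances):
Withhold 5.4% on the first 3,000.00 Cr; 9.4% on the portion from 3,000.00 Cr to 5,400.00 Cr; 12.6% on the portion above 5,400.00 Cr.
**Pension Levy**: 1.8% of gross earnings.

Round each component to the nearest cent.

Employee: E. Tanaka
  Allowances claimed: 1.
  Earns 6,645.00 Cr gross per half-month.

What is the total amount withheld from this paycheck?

626.28 Cr

Wage Tax: taxable = 6,645.00 Cr − 1×300.00 Cr = 6,345.00 Cr
  387.60 Cr + 12.6% × (6,345.00 Cr − 5,400.00 Cr) = 387.60 Cr + 12.6% × 945.00 Cr = 506.67 Cr
Pension Levy: 1.8% × 6,645.00 Cr = 119.61 Cr
Total: 506.67 Cr + 119.61 Cr = 626.28 Cr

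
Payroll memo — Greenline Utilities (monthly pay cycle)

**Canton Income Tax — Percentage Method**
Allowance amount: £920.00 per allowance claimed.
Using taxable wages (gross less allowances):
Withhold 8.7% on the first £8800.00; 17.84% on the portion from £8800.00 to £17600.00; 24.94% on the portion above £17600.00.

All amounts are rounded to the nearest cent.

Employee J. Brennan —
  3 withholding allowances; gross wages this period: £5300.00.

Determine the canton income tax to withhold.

Canton Income Tax: taxable = £5300.00 − 3×£920.00 = £2540.00
  8.7% × £2540.00 = £220.98

£220.98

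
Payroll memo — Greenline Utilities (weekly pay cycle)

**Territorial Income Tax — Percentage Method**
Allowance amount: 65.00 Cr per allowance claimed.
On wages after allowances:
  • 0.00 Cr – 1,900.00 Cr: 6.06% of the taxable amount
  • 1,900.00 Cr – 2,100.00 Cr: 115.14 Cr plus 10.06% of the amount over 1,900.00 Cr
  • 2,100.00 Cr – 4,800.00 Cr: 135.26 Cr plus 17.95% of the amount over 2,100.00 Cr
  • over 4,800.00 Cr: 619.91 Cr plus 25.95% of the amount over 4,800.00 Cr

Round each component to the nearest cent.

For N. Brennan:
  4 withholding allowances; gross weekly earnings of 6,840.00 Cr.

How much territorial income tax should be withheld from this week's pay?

Territorial Income Tax: taxable = 6,840.00 Cr − 4×65.00 Cr = 6,580.00 Cr
  619.91 Cr + 25.95% × (6,580.00 Cr − 4,800.00 Cr) = 619.91 Cr + 25.95% × 1,780.00 Cr = 1,081.82 Cr

1,081.82 Cr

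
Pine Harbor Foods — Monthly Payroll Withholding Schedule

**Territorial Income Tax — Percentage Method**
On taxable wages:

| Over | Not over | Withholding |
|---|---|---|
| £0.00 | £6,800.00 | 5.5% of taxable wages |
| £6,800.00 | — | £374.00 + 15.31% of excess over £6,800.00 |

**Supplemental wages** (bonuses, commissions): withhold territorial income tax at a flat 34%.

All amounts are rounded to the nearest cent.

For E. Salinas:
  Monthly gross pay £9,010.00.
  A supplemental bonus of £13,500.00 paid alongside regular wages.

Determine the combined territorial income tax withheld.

£5,302.35

Territorial Income Tax: taxable = £9,010.00
  £374.00 + 15.31% × (£9,010.00 − £6,800.00) = £374.00 + 15.31% × £2,210.00 = £712.35
Supplemental (34% flat on bonus): 34% × £13,500.00 = £4,590.00
Total territorial income tax: £712.35 + £4,590.00 = £5,302.35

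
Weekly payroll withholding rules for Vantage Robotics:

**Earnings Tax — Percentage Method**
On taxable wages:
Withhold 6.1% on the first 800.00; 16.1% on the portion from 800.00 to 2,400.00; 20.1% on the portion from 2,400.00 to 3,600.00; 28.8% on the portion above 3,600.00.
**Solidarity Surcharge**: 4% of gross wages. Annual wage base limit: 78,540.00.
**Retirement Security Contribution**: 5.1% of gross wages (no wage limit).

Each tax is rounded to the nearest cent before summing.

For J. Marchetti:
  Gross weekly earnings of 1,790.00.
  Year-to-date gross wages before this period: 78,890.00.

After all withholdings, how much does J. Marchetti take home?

1,490.52

Earnings Tax: taxable = 1,790.00
  48.80 + 16.1% × (1,790.00 − 800.00) = 48.80 + 16.1% × 990.00 = 208.19
Solidarity Surcharge: YTD 78,890.00 ≥ cap 78,540.00 → 0.00
Retirement Security Contribution: 5.1% × 1,790.00 = 91.29
Total withheld: 208.19 + 0.00 + 91.29 = 299.48
Net pay: 1,790.00 − 299.48 = 1,490.52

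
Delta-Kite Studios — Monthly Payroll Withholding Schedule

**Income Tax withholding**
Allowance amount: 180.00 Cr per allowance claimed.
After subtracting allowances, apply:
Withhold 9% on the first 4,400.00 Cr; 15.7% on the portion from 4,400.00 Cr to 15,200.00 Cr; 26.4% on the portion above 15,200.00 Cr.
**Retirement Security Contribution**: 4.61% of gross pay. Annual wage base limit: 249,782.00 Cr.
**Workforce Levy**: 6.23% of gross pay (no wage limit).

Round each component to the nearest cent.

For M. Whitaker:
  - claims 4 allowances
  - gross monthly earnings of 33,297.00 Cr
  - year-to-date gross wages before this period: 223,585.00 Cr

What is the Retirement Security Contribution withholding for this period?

Retirement Security Contribution: cap 249,782.00 Cr − YTD 223,585.00 Cr = 26,197.00 Cr subject; 4.61% × 26,197.00 Cr = 1,207.68 Cr

1,207.68 Cr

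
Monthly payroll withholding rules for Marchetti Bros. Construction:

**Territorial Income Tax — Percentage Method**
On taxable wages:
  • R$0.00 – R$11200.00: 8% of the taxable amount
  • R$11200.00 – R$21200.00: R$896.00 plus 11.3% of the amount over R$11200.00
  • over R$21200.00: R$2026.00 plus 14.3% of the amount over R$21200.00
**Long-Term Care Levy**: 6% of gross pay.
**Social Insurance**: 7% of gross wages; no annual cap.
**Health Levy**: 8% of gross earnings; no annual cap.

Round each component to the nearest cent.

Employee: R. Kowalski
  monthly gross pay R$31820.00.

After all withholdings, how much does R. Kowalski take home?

R$21593.14

Territorial Income Tax: taxable = R$31820.00
  R$2026.00 + 14.3% × (R$31820.00 − R$21200.00) = R$2026.00 + 14.3% × R$10620.00 = R$3544.66
Long-Term Care Levy: 6% × R$31820.00 = R$1909.20
Social Insurance: 7% × R$31820.00 = R$2227.40
Health Levy: 8% × R$31820.00 = R$2545.60
Total withheld: R$3544.66 + R$1909.20 + R$2227.40 + R$2545.60 = R$10226.86
Net pay: R$31820.00 − R$10226.86 = R$21593.14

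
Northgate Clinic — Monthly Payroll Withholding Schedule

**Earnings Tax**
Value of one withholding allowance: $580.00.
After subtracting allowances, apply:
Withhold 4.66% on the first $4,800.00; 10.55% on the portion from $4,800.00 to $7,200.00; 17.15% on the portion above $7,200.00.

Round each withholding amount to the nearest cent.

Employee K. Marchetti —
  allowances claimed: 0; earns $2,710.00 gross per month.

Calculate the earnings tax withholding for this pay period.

$126.29

Earnings Tax: taxable = $2,710.00
  4.66% × $2,710.00 = $126.29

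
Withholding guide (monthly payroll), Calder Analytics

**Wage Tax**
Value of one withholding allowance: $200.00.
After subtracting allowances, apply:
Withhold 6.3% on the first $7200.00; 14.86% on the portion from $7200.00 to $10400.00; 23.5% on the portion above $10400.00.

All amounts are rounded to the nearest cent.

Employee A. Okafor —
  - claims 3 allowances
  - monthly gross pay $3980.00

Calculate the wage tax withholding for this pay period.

Wage Tax: taxable = $3980.00 − 3×$200.00 = $3380.00
  6.3% × $3380.00 = $212.94

$212.94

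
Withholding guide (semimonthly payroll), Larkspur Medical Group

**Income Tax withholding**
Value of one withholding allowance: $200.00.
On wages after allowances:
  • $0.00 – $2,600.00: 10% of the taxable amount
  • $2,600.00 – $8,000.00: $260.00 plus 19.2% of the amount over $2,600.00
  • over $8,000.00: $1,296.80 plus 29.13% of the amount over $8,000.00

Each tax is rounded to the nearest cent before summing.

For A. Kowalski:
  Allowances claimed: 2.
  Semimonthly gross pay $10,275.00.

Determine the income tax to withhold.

$1,842.99

Income Tax: taxable = $10,275.00 − 2×$200.00 = $9,875.00
  $1,296.80 + 29.13% × ($9,875.00 − $8,000.00) = $1,296.80 + 29.13% × $1,875.00 = $1,842.99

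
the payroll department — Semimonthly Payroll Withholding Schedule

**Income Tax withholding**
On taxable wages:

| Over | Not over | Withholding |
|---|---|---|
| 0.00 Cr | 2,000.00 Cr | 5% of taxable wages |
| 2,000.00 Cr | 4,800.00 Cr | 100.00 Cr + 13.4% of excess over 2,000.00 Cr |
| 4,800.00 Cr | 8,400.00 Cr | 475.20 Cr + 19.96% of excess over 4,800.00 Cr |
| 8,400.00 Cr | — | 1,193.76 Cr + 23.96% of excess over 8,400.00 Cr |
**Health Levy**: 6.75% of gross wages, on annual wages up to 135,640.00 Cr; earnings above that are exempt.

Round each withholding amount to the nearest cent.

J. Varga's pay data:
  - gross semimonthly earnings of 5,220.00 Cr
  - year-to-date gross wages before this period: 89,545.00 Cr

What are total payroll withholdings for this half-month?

911.38 Cr

Income Tax: taxable = 5,220.00 Cr
  475.20 Cr + 19.96% × (5,220.00 Cr − 4,800.00 Cr) = 475.20 Cr + 19.96% × 420.00 Cr = 559.03 Cr
Health Levy: 6.75% × 5,220.00 Cr = 352.35 Cr
Total: 559.03 Cr + 352.35 Cr = 911.38 Cr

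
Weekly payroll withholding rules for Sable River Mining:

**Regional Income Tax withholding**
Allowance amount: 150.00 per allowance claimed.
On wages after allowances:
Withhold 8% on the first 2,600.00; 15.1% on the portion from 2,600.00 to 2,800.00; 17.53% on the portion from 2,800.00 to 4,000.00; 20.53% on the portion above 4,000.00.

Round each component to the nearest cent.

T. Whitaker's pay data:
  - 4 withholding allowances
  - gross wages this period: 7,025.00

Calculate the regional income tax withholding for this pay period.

946.41

Regional Income Tax: taxable = 7,025.00 − 4×150.00 = 6,425.00
  448.56 + 20.53% × (6,425.00 − 4,000.00) = 448.56 + 20.53% × 2,425.00 = 946.41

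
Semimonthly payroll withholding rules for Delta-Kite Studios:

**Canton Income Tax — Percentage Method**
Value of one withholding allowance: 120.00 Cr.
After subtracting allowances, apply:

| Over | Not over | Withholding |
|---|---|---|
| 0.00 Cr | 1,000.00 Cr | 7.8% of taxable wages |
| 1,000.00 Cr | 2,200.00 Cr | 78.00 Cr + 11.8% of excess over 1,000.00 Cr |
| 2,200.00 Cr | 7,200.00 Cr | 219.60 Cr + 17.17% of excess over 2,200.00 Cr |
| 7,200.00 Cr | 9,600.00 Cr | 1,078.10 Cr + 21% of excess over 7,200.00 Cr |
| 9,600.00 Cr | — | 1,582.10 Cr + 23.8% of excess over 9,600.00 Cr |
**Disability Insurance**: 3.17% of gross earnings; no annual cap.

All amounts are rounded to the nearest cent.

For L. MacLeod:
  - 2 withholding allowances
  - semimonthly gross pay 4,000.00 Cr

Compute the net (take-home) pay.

3,385.75 Cr

Canton Income Tax: taxable = 4,000.00 Cr − 2×120.00 Cr = 3,760.00 Cr
  219.60 Cr + 17.17% × (3,760.00 Cr − 2,200.00 Cr) = 219.60 Cr + 17.17% × 1,560.00 Cr = 487.45 Cr
Disability Insurance: 3.17% × 4,000.00 Cr = 126.80 Cr
Total withheld: 487.45 Cr + 126.80 Cr = 614.25 Cr
Net pay: 4,000.00 Cr − 614.25 Cr = 3,385.75 Cr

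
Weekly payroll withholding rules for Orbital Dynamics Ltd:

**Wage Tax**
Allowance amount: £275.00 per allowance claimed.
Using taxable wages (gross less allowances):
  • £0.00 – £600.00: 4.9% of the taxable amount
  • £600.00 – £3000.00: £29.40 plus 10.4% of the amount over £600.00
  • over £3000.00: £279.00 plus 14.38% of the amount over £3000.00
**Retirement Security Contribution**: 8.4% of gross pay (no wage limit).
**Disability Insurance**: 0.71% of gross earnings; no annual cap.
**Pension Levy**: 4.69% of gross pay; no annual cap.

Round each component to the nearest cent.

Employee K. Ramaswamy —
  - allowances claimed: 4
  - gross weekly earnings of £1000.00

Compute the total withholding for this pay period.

Wage Tax: taxable = £1000.00 − 4×£275.00 = £-100.00
  Taxable ≤ 0 → £0.00
Retirement Security Contribution: 8.4% × £1000.00 = £84.00
Disability Insurance: 0.71% × £1000.00 = £7.10
Pension Levy: 4.69% × £1000.00 = £46.90
Total: £0.00 + £84.00 + £7.10 + £46.90 = £138.00

£138.00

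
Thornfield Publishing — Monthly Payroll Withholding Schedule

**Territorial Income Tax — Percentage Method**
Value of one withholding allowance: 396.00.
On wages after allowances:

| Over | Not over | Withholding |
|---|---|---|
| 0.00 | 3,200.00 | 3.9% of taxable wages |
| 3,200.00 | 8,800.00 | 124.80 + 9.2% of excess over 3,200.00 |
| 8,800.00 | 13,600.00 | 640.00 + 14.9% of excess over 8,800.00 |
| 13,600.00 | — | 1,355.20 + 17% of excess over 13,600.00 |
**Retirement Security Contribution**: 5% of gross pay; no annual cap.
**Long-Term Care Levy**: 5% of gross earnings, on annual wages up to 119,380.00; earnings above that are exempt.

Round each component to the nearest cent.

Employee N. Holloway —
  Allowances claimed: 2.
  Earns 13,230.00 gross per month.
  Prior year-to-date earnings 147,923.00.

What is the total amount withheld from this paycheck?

1,843.56

Territorial Income Tax: taxable = 13,230.00 − 2×396.00 = 12,438.00
  640.00 + 14.9% × (12,438.00 − 8,800.00) = 640.00 + 14.9% × 3,638.00 = 1,182.06
Retirement Security Contribution: 5% × 13,230.00 = 661.50
Long-Term Care Levy: YTD 147,923.00 ≥ cap 119,380.00 → 0.00
Total: 1,182.06 + 661.50 + 0.00 = 1,843.56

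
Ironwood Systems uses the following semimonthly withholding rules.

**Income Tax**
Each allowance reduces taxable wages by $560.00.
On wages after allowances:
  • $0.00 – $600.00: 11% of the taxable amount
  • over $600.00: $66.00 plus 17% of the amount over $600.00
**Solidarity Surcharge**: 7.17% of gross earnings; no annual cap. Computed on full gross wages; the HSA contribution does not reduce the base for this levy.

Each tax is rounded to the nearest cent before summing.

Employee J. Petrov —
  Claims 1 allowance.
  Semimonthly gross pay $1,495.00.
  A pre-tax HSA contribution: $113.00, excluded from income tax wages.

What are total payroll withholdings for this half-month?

$210.93

Income Tax: taxable = $1,495.00 − $113.00 − 1×$560.00 = $822.00
  $66.00 + 17% × ($822.00 − $600.00) = $66.00 + 17% × $222.00 = $103.74
Solidarity Surcharge: 7.17% × $1,495.00 = $107.19
Total: $103.74 + $107.19 = $210.93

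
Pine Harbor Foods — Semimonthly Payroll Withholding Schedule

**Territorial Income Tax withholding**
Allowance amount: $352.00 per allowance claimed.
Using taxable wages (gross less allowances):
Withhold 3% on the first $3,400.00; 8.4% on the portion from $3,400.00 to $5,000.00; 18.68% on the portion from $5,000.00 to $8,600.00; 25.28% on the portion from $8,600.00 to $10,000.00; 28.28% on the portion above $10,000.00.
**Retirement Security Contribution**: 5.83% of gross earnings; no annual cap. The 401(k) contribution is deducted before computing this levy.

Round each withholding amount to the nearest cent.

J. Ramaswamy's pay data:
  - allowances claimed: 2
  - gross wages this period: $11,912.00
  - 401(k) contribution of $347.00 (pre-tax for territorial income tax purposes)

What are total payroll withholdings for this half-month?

Territorial Income Tax: taxable = $11,912.00 − $347.00 − 2×$352.00 = $10,861.00
  $1,262.80 + 28.28% × ($10,861.00 − $10,000.00) = $1,262.80 + 28.28% × $861.00 = $1,506.29
Retirement Security Contribution: 5.83% × $11,565.00 = $674.24
Total: $1,506.29 + $674.24 = $2,180.53

$2,180.53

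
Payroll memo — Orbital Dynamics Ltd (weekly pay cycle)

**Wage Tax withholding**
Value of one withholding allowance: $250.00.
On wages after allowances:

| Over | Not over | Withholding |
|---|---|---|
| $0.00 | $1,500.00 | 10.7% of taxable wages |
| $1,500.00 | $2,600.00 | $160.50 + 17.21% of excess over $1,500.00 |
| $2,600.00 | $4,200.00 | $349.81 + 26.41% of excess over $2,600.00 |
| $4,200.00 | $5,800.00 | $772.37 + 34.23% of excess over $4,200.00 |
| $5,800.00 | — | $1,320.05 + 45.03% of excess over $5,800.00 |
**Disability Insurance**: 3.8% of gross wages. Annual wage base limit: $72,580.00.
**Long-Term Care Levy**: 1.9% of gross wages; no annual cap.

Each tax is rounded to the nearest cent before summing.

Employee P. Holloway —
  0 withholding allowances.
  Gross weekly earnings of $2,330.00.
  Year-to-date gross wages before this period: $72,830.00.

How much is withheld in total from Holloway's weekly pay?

$347.61

Wage Tax: taxable = $2,330.00
  $160.50 + 17.21% × ($2,330.00 − $1,500.00) = $160.50 + 17.21% × $830.00 = $303.34
Disability Insurance: YTD $72,830.00 ≥ cap $72,580.00 → $0.00
Long-Term Care Levy: 1.9% × $2,330.00 = $44.27
Total: $303.34 + $0.00 + $44.27 = $347.61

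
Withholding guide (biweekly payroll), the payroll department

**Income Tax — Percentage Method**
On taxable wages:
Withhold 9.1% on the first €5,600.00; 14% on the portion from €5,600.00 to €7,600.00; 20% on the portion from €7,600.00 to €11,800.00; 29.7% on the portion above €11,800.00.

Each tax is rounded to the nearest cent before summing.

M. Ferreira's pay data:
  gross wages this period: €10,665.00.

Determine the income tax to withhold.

Income Tax: taxable = €10,665.00
  €789.60 + 20% × (€10,665.00 − €7,600.00) = €789.60 + 20% × €3,065.00 = €1,402.60

€1,402.60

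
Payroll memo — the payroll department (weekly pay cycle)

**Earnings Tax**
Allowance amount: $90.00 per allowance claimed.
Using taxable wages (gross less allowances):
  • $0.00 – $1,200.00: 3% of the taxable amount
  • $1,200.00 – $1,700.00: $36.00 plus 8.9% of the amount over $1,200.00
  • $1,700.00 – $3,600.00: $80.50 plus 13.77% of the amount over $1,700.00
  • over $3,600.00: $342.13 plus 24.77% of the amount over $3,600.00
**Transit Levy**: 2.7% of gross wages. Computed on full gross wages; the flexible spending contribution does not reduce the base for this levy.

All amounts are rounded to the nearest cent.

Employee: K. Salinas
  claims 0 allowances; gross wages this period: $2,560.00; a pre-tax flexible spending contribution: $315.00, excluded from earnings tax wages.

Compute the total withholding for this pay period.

Earnings Tax: taxable = $2,560.00 − $315.00 = $2,245.00
  $80.50 + 13.77% × ($2,245.00 − $1,700.00) = $80.50 + 13.77% × $545.00 = $155.55
Transit Levy: 2.7% × $2,560.00 = $69.12
Total: $155.55 + $69.12 = $224.67

$224.67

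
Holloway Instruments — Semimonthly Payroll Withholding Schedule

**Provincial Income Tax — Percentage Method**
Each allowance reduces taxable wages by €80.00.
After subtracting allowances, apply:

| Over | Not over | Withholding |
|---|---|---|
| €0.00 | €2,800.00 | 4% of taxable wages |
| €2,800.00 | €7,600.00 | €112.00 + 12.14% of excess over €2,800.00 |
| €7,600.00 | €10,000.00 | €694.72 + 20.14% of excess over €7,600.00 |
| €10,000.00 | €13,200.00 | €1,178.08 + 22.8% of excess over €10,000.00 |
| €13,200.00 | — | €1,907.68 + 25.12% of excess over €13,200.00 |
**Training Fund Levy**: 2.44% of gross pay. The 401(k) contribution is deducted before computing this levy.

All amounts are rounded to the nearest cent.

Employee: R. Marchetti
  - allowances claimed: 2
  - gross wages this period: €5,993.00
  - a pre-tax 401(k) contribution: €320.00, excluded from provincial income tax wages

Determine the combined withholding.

Provincial Income Tax: taxable = €5,993.00 − €320.00 − 2×€80.00 = €5,513.00
  €112.00 + 12.14% × (€5,513.00 − €2,800.00) = €112.00 + 12.14% × €2,713.00 = €441.36
Training Fund Levy: 2.44% × €5,673.00 = €138.42
Total: €441.36 + €138.42 = €579.78

€579.78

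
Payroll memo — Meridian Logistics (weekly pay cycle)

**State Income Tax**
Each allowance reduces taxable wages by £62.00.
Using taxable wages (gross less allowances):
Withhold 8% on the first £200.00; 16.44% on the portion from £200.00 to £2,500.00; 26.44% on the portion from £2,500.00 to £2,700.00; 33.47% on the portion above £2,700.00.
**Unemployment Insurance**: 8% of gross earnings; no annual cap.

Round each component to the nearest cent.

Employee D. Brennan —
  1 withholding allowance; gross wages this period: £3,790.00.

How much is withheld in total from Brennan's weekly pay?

£1,094.27

State Income Tax: taxable = £3,790.00 − 1×£62.00 = £3,728.00
  £447.00 + 33.47% × (£3,728.00 − £2,700.00) = £447.00 + 33.47% × £1,028.00 = £791.07
Unemployment Insurance: 8% × £3,790.00 = £303.20
Total: £791.07 + £303.20 = £1,094.27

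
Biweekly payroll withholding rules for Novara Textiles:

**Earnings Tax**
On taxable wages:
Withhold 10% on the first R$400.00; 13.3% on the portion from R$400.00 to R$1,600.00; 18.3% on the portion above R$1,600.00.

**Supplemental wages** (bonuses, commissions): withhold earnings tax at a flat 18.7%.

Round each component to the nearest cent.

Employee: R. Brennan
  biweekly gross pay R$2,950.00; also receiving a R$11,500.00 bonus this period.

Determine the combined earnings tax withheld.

Earnings Tax: taxable = R$2,950.00
  R$199.60 + 18.3% × (R$2,950.00 − R$1,600.00) = R$199.60 + 18.3% × R$1,350.00 = R$446.65
Supplemental (18.7% flat on bonus): 18.7% × R$11,500.00 = R$2,150.50
Total earnings tax: R$446.65 + R$2,150.50 = R$2,597.15

R$2,597.15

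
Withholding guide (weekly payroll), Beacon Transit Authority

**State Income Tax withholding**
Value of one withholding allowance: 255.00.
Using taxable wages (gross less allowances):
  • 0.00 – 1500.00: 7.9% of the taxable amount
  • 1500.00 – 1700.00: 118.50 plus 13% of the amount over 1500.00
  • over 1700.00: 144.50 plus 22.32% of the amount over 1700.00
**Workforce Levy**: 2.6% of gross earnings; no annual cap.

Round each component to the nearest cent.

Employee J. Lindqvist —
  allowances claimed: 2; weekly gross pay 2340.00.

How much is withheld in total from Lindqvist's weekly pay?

State Income Tax: taxable = 2340.00 − 2×255.00 = 1830.00
  144.50 + 22.32% × (1830.00 − 1700.00) = 144.50 + 22.32% × 130.00 = 173.52
Workforce Levy: 2.6% × 2340.00 = 60.84
Total: 173.52 + 60.84 = 234.36

234.36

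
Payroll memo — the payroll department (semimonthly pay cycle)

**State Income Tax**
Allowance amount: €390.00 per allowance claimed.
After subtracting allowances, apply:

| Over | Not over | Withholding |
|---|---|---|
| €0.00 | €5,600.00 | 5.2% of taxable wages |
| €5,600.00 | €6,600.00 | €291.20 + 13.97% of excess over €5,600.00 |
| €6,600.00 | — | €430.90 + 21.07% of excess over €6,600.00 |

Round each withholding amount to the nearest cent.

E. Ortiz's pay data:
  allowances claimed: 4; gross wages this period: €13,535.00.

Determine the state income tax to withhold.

State Income Tax: taxable = €13,535.00 − 4×€390.00 = €11,975.00
  €430.90 + 21.07% × (€11,975.00 − €6,600.00) = €430.90 + 21.07% × €5,375.00 = €1,563.41

€1,563.41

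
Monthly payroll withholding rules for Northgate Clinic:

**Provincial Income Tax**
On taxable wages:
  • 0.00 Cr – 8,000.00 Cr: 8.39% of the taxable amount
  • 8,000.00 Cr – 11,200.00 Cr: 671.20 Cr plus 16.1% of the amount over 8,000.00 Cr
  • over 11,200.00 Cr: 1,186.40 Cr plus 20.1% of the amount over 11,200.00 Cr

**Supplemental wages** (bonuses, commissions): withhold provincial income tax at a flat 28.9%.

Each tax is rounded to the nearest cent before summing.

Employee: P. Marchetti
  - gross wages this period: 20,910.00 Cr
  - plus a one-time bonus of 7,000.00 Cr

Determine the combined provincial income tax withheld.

5,161.11 Cr

Provincial Income Tax: taxable = 20,910.00 Cr
  1,186.40 Cr + 20.1% × (20,910.00 Cr − 11,200.00 Cr) = 1,186.40 Cr + 20.1% × 9,710.00 Cr = 3,138.11 Cr
Supplemental (28.9% flat on bonus): 28.9% × 7,000.00 Cr = 2,023.00 Cr
Total provincial income tax: 3,138.11 Cr + 2,023.00 Cr = 5,161.11 Cr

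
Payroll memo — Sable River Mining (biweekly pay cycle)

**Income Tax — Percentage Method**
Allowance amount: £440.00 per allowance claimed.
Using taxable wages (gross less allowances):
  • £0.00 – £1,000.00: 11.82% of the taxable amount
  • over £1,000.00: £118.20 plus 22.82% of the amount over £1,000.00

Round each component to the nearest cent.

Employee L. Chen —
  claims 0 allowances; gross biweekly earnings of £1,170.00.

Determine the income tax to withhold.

£156.99

Income Tax: taxable = £1,170.00
  £118.20 + 22.82% × (£1,170.00 − £1,000.00) = £118.20 + 22.82% × £170.00 = £156.99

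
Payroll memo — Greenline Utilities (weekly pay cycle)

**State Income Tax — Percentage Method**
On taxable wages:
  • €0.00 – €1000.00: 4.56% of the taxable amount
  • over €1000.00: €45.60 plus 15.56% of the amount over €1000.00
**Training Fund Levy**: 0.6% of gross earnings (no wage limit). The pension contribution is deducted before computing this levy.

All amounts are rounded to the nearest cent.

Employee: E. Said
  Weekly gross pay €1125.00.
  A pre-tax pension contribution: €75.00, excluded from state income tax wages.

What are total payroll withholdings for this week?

State Income Tax: taxable = €1125.00 − €75.00 = €1050.00
  €45.60 + 15.56% × (€1050.00 − €1000.00) = €45.60 + 15.56% × €50.00 = €53.38
Training Fund Levy: 0.6% × €1050.00 = €6.30
Total: €53.38 + €6.30 = €59.68

€59.68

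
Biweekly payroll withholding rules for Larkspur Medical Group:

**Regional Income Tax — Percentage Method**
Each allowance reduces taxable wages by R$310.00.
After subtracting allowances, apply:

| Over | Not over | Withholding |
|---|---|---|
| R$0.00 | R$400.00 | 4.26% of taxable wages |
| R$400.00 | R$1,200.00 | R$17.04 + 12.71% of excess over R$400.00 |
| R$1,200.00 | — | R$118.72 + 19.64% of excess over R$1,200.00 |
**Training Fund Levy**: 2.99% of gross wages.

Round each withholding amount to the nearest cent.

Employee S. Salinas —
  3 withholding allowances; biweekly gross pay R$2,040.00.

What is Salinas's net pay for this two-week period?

R$1,871.72

Regional Income Tax: taxable = R$2,040.00 − 3×R$310.00 = R$1,110.00
  R$17.04 + 12.71% × (R$1,110.00 − R$400.00) = R$17.04 + 12.71% × R$710.00 = R$107.28
Training Fund Levy: 2.99% × R$2,040.00 = R$61.00
Total withheld: R$107.28 + R$61.00 = R$168.28
Net pay: R$2,040.00 − R$168.28 = R$1,871.72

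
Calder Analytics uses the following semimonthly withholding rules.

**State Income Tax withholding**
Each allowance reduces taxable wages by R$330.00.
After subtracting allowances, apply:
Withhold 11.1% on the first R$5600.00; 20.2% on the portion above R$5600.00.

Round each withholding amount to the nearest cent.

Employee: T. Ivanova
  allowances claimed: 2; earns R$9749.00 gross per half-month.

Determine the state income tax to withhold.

State Income Tax: taxable = R$9749.00 − 2×R$330.00 = R$9089.00
  R$621.60 + 20.2% × (R$9089.00 − R$5600.00) = R$621.60 + 20.2% × R$3489.00 = R$1326.38

R$1326.38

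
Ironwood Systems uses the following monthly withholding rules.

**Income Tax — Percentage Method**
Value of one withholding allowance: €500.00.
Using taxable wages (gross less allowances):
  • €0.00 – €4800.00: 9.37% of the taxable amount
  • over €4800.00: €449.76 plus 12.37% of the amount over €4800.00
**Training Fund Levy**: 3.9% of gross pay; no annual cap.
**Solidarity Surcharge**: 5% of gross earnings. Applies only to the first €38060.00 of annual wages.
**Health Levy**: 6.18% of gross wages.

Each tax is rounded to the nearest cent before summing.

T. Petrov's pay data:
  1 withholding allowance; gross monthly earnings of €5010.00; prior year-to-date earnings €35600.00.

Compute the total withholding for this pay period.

€1050.60

Income Tax: taxable = €5010.00 − 1×€500.00 = €4510.00
  9.37% × €4510.00 = €422.59
Training Fund Levy: 3.9% × €5010.00 = €195.39
Solidarity Surcharge: cap €38060.00 − YTD €35600.00 = €2460.00 subject; 5% × €2460.00 = €123.00
Health Levy: 6.18% × €5010.00 = €309.62
Total: €422.59 + €195.39 + €123.00 + €309.62 = €1050.60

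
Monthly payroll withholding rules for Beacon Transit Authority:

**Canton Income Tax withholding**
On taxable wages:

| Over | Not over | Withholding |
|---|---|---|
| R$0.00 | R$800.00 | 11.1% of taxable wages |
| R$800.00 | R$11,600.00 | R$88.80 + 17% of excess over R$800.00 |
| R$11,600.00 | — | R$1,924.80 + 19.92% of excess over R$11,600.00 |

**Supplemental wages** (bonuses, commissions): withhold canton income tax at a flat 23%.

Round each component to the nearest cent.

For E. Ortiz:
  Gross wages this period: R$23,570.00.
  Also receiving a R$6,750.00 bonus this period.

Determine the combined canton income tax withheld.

Canton Income Tax: taxable = R$23,570.00
  R$1,924.80 + 19.92% × (R$23,570.00 − R$11,600.00) = R$1,924.80 + 19.92% × R$11,970.00 = R$4,309.22
Supplemental (23% flat on bonus): 23% × R$6,750.00 = R$1,552.50
Total canton income tax: R$4,309.22 + R$1,552.50 = R$5,861.72

R$5,861.72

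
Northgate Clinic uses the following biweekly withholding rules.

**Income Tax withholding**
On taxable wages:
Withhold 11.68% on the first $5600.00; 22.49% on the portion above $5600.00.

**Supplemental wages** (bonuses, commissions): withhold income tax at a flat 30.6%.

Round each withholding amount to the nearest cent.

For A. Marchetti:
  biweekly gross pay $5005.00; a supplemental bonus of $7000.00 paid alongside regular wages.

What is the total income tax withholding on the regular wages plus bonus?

$2726.58

Income Tax: taxable = $5005.00
  11.68% × $5005.00 = $584.58
Supplemental (30.6% flat on bonus): 30.6% × $7000.00 = $2142.00
Total income tax: $584.58 + $2142.00 = $2726.58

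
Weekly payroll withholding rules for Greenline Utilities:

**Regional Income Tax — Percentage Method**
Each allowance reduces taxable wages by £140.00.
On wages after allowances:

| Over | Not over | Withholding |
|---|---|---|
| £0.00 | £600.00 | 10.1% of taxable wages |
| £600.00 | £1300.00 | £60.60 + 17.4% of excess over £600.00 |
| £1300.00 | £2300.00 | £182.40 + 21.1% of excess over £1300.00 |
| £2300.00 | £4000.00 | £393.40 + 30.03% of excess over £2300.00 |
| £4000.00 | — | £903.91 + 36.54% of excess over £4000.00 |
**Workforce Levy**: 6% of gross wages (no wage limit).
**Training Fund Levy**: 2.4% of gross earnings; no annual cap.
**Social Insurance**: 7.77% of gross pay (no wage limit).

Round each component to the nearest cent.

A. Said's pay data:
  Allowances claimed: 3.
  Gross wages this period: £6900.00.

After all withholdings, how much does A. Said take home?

£3974.17

Regional Income Tax: taxable = £6900.00 − 3×£140.00 = £6480.00
  £903.91 + 36.54% × (£6480.00 − £4000.00) = £903.91 + 36.54% × £2480.00 = £1810.10
Workforce Levy: 6% × £6900.00 = £414.00
Training Fund Levy: 2.4% × £6900.00 = £165.60
Social Insurance: 7.77% × £6900.00 = £536.13
Total withheld: £1810.10 + £414.00 + £165.60 + £536.13 = £2925.83
Net pay: £6900.00 − £2925.83 = £3974.17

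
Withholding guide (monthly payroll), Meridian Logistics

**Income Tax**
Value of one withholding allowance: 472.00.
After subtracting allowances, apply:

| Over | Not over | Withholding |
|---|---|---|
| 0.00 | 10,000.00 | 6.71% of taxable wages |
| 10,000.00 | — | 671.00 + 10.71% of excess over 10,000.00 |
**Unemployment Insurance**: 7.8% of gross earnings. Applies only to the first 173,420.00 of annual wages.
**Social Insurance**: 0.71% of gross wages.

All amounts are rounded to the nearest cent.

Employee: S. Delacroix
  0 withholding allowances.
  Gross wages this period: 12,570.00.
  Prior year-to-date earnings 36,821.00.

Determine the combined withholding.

2,015.96

Income Tax: taxable = 12,570.00
  671.00 + 10.71% × (12,570.00 − 10,000.00) = 671.00 + 10.71% × 2,570.00 = 946.25
Unemployment Insurance: 7.8% × 12,570.00 = 980.46
Social Insurance: 0.71% × 12,570.00 = 89.25
Total: 946.25 + 980.46 + 89.25 = 2,015.96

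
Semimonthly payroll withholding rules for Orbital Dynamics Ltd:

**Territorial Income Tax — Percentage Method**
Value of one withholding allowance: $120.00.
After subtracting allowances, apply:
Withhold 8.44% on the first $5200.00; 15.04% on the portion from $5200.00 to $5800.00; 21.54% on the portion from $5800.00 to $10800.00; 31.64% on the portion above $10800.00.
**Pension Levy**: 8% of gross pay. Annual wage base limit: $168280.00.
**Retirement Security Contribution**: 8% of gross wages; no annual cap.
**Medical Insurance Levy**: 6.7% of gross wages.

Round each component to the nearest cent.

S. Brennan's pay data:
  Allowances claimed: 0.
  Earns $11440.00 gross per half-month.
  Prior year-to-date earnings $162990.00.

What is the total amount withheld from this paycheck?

Territorial Income Tax: taxable = $11440.00
  $1606.12 + 31.64% × ($11440.00 − $10800.00) = $1606.12 + 31.64% × $640.00 = $1808.62
Pension Levy: cap $168280.00 − YTD $162990.00 = $5290.00 subject; 8% × $5290.00 = $423.20
Retirement Security Contribution: 8% × $11440.00 = $915.20
Medical Insurance Levy: 6.7% × $11440.00 = $766.48
Total: $1808.62 + $423.20 + $915.20 + $766.48 = $3913.50

$3913.50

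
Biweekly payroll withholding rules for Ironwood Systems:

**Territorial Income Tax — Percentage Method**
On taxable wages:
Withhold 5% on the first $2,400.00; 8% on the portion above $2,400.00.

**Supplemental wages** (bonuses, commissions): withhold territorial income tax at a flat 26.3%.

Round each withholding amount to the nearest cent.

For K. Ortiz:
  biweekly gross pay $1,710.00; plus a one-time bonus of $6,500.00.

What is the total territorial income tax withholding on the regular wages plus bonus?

$1,795.00

Territorial Income Tax: taxable = $1,710.00
  5% × $1,710.00 = $85.50
Supplemental (26.3% flat on bonus): 26.3% × $6,500.00 = $1,709.50
Total territorial income tax: $85.50 + $1,709.50 = $1,795.00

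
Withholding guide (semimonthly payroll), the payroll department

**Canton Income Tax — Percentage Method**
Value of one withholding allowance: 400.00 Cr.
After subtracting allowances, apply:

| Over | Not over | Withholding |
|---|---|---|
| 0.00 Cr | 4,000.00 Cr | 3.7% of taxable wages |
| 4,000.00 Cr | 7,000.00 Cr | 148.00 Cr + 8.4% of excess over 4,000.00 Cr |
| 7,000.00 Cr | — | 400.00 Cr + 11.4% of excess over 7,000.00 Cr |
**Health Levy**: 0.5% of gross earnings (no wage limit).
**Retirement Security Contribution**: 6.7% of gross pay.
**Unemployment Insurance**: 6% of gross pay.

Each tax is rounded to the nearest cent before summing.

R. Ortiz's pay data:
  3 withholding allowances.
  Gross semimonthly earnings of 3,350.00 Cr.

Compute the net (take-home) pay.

Canton Income Tax: taxable = 3,350.00 Cr − 3×400.00 Cr = 2,150.00 Cr
  3.7% × 2,150.00 Cr = 79.55 Cr
Health Levy: 0.5% × 3,350.00 Cr = 16.75 Cr
Retirement Security Contribution: 6.7% × 3,350.00 Cr = 224.45 Cr
Unemployment Insurance: 6% × 3,350.00 Cr = 201.00 Cr
Total withheld: 79.55 Cr + 16.75 Cr + 224.45 Cr + 201.00 Cr = 521.75 Cr
Net pay: 3,350.00 Cr − 521.75 Cr = 2,828.25 Cr

2,828.25 Cr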